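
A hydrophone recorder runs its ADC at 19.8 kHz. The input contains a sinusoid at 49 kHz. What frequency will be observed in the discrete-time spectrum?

49 kHz mod fs = 9.4 kHz.
9.4 kHz ≤ fs/2 = 9.9 kHz, appears at 9.4 kHz.

9.4 kHz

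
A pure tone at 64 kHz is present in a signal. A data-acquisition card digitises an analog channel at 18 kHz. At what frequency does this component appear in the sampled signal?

8 kHz

64 kHz mod fs = 10 kHz.
10 kHz > fs/2 = 9 kHz, folds to fs − 10 kHz = 8 kHz.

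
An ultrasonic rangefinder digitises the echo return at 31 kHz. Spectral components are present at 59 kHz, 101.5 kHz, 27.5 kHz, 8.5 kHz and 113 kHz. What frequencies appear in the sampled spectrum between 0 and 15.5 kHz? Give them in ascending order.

3 kHz, 3.5 kHz, 8.5 kHz, 11 kHz

fs/2 = 15.5 kHz.
59 kHz mod fs = 28 kHz.
28 kHz > fs/2 = 15.5 kHz, folds to fs − 28 kHz = 3 kHz.
101.5 kHz mod fs = 8.5 kHz.
8.5 kHz ≤ fs/2 = 15.5 kHz, appears at 8.5 kHz.
27.5 kHz > fs/2 = 15.5 kHz, folds to fs − 27.5 kHz = 3.5 kHz.
8.5 kHz ≤ fs/2 = 15.5 kHz, passes unchanged.
113 kHz mod fs = 20 kHz.
20 kHz > fs/2 = 15.5 kHz, folds to fs − 20 kHz = 11 kHz.
Distinct values: {3 kHz, 3.5 kHz, 8.5 kHz, 11 kHz}.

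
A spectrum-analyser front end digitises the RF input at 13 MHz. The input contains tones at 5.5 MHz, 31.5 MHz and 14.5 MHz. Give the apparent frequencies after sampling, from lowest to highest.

fs/2 = 6.5 MHz.
5.5 MHz ≤ fs/2 = 6.5 MHz, passes unchanged.
31.5 MHz mod fs = 5.5 MHz.
5.5 MHz ≤ fs/2 = 6.5 MHz, appears at 5.5 MHz.
14.5 MHz mod fs = 1.5 MHz.
1.5 MHz ≤ fs/2 = 6.5 MHz, appears at 1.5 MHz.
Distinct values: {1.5 MHz, 5.5 MHz}.

1.5 MHz, 5.5 MHz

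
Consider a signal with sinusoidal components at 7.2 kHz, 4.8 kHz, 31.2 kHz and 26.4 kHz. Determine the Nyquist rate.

62.4 kHz

Highest-frequency component: 31.2 kHz.
Nyquist rate = 2 × 31.2 kHz = 62.4 kHz.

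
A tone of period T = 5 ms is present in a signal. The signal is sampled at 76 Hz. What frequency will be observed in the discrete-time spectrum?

28 Hz

T = 5 ms → f = 1/T = 200 Hz.
200 Hz mod fs = 48 Hz.
48 Hz > fs/2 = 38 Hz, folds to fs − 48 Hz = 28 Hz.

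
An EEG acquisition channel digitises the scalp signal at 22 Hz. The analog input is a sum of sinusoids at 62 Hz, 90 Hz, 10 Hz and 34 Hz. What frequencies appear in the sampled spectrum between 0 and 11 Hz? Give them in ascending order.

fs/2 = 11 Hz.
62 Hz mod fs = 18 Hz.
18 Hz > fs/2 = 11 Hz, folds to fs − 18 Hz = 4 Hz.
90 Hz mod fs = 2 Hz.
2 Hz ≤ fs/2 = 11 Hz, appears at 2 Hz.
10 Hz ≤ fs/2 = 11 Hz, passes unchanged.
34 Hz mod fs = 12 Hz.
12 Hz > fs/2 = 11 Hz, folds to fs − 12 Hz = 10 Hz.
Distinct values: {2 Hz, 4 Hz, 10 Hz}.

2 Hz, 4 Hz, 10 Hz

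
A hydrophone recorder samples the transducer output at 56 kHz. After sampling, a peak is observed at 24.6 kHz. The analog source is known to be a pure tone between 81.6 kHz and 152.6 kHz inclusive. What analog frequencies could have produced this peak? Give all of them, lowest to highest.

Frequencies that alias to 24.6 kHz are k·fs ± 24.6 kHz for integer k ≥ 0.
k=0: 24.6 kHz.
k=1: 31.4 kHz, 80.6 kHz.
k=2: 87.4 kHz, 136.6 kHz.
k=3: 143.4 kHz, 192.6 kHz.
k=4: 199.4 kHz, 248.6 kHz.
Within [81.6 kHz, 152.6 kHz]: 87.4 kHz, 136.6 kHz, 143.4 kHz.

87.4 kHz, 136.6 kHz, 143.4 kHz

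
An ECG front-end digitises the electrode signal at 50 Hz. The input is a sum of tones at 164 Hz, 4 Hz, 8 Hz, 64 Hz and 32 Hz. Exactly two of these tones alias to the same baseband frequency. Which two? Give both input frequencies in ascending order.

64 Hz, 164 Hz

fs/2 = 25 Hz.
164 Hz mod fs = 14 Hz.
14 Hz ≤ fs/2 = 25 Hz, appears at 14 Hz.
4 Hz ≤ fs/2 = 25 Hz, passes unchanged.
8 Hz ≤ fs/2 = 25 Hz, passes unchanged.
64 Hz mod fs = 14 Hz.
14 Hz ≤ fs/2 = 25 Hz, appears at 14 Hz.
32 Hz > fs/2 = 25 Hz, folds to fs − 32 Hz = 18 Hz.
64 Hz and 164 Hz both map to 14 Hz.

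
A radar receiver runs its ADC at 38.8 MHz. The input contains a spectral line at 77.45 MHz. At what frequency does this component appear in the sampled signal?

77.45 MHz mod fs = 38.65 MHz.
38.65 MHz > fs/2 = 19.4 MHz, folds to fs − 38.65 MHz = 0.15 MHz.

0.15 MHz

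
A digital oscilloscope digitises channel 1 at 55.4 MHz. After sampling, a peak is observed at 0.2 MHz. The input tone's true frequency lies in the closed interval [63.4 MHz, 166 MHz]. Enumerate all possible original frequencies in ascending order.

Frequencies that alias to 0.2 MHz are k·fs ± 0.2 MHz for integer k ≥ 0.
k=0: 0.2 MHz.
k=1: 55.2 MHz, 55.6 MHz.
k=2: 110.6 MHz, 111 MHz.
k=3: 166 MHz, 166.4 MHz.
k=4: 221.4 MHz, 221.8 MHz.
Within [63.4 MHz, 166 MHz]: 110.6 MHz, 111 MHz, 166 MHz.

110.6 MHz, 111 MHz, 166 MHz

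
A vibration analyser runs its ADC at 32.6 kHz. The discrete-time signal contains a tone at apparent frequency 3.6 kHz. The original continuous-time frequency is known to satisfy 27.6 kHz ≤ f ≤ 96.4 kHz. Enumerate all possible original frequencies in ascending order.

Frequencies that alias to 3.6 kHz are k·fs ± 3.6 kHz for integer k ≥ 0.
k=0: 3.6 kHz.
k=1: 29 kHz, 36.2 kHz.
k=2: 61.6 kHz, 68.8 kHz.
k=3: 94.2 kHz, 101.4 kHz.
k=4: 126.8 kHz, 134 kHz.
Within [27.6 kHz, 96.4 kHz]: 29 kHz, 36.2 kHz, 61.6 kHz, 68.8 kHz, 94.2 kHz.

29 kHz, 36.2 kHz, 61.6 kHz, 68.8 kHz, 94.2 kHz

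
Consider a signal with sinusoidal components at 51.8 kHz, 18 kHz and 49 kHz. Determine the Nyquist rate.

Highest-frequency component: 51.8 kHz.
Nyquist rate = 2 × 51.8 kHz = 103.6 kHz.

103.6 kHz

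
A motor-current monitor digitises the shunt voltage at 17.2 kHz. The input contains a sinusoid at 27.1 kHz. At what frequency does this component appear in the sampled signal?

7.3 kHz

27.1 kHz mod fs = 9.9 kHz.
9.9 kHz > fs/2 = 8.6 kHz, folds to fs − 9.9 kHz = 7.3 kHz.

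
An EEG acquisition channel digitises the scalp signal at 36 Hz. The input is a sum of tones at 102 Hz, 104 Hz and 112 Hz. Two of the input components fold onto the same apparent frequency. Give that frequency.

4 Hz

fs/2 = 18 Hz.
102 Hz mod fs = 30 Hz.
30 Hz > fs/2 = 18 Hz, folds to fs − 30 Hz = 6 Hz.
104 Hz mod fs = 32 Hz.
32 Hz > fs/2 = 18 Hz, folds to fs − 32 Hz = 4 Hz.
112 Hz mod fs = 4 Hz.
4 Hz ≤ fs/2 = 18 Hz, appears at 4 Hz.
104 Hz and 112 Hz both map to 4 Hz.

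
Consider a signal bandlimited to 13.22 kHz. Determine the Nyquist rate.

Nyquist rate = 2 × 13.22 kHz = 26.44 kHz.

26.44 kHz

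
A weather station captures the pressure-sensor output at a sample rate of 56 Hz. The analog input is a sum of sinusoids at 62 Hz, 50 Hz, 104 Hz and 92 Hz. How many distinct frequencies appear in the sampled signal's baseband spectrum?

3

fs/2 = 28 Hz.
62 Hz mod fs = 6 Hz.
6 Hz ≤ fs/2 = 28 Hz, appears at 6 Hz.
50 Hz > fs/2 = 28 Hz, folds to fs − 50 Hz = 6 Hz.
104 Hz mod fs = 48 Hz.
48 Hz > fs/2 = 28 Hz, folds to fs − 48 Hz = 8 Hz.
92 Hz mod fs = 36 Hz.
36 Hz > fs/2 = 28 Hz, folds to fs − 36 Hz = 20 Hz.
Distinct values: {6 Hz, 8 Hz, 20 Hz} → 3.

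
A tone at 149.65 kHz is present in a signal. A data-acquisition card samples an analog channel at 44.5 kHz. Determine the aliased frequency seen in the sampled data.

149.65 kHz mod fs = 16.15 kHz.
16.15 kHz ≤ fs/2 = 22.25 kHz, appears at 16.15 kHz.

16.15 kHz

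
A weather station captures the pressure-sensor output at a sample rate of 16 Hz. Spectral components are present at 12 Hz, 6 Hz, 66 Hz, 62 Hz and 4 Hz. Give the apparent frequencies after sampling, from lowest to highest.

fs/2 = 8 Hz.
12 Hz > fs/2 = 8 Hz, folds to fs − 12 Hz = 4 Hz.
6 Hz ≤ fs/2 = 8 Hz, passes unchanged.
66 Hz mod fs = 2 Hz.
2 Hz ≤ fs/2 = 8 Hz, appears at 2 Hz.
62 Hz mod fs = 14 Hz.
14 Hz > fs/2 = 8 Hz, folds to fs − 14 Hz = 2 Hz.
4 Hz ≤ fs/2 = 8 Hz, passes unchanged.
Distinct values: {2 Hz, 4 Hz, 6 Hz}.

2 Hz, 4 Hz, 6 Hz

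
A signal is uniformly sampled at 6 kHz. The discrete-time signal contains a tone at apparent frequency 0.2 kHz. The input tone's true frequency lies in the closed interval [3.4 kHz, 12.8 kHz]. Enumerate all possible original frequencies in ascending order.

Frequencies that alias to 0.2 kHz are k·fs ± 0.2 kHz for integer k ≥ 0.
k=0: 0.2 kHz.
k=1: 5.8 kHz, 6.2 kHz.
k=2: 11.8 kHz, 12.2 kHz.
k=3: 17.8 kHz, 18.2 kHz.
Within [3.4 kHz, 12.8 kHz]: 5.8 kHz, 6.2 kHz, 11.8 kHz, 12.2 kHz.

5.8 kHz, 6.2 kHz, 11.8 kHz, 12.2 kHz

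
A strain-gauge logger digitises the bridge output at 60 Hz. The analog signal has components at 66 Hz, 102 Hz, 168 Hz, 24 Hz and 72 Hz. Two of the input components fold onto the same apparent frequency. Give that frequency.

fs/2 = 30 Hz.
66 Hz mod fs = 6 Hz.
6 Hz ≤ fs/2 = 30 Hz, appears at 6 Hz.
102 Hz mod fs = 42 Hz.
42 Hz > fs/2 = 30 Hz, folds to fs − 42 Hz = 18 Hz.
168 Hz mod fs = 48 Hz.
48 Hz > fs/2 = 30 Hz, folds to fs − 48 Hz = 12 Hz.
24 Hz ≤ fs/2 = 30 Hz, passes unchanged.
72 Hz mod fs = 12 Hz.
12 Hz ≤ fs/2 = 30 Hz, appears at 12 Hz.
72 Hz and 168 Hz both map to 12 Hz.

12 Hz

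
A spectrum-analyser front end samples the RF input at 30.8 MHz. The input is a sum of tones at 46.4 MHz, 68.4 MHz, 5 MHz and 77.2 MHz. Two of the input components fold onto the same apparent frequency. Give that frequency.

fs/2 = 15.4 MHz.
46.4 MHz mod fs = 15.6 MHz.
15.6 MHz > fs/2 = 15.4 MHz, folds to fs − 15.6 MHz = 15.2 MHz.
68.4 MHz mod fs = 6.8 MHz.
6.8 MHz ≤ fs/2 = 15.4 MHz, appears at 6.8 MHz.
5 MHz ≤ fs/2 = 15.4 MHz, passes unchanged.
77.2 MHz mod fs = 15.6 MHz.
15.6 MHz > fs/2 = 15.4 MHz, folds to fs − 15.6 MHz = 15.2 MHz.
46.4 MHz and 77.2 MHz both map to 15.2 MHz.

15.2 MHz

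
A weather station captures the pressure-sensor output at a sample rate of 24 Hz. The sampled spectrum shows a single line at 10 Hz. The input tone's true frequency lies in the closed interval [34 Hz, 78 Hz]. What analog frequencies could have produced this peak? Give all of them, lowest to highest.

Frequencies that alias to 10 Hz are k·fs ± 10 Hz for integer k ≥ 0.
k=0: 10 Hz.
k=1: 14 Hz, 34 Hz.
k=2: 38 Hz, 58 Hz.
k=3: 62 Hz, 82 Hz.
k=4: 86 Hz, 106 Hz.
Within [34 Hz, 78 Hz]: 34 Hz, 38 Hz, 58 Hz, 62 Hz.

34 Hz, 38 Hz, 58 Hz, 62 Hz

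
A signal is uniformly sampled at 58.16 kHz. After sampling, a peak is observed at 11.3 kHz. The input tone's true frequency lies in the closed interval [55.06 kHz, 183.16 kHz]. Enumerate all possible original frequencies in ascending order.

69.46 kHz, 105.02 kHz, 127.62 kHz, 163.18 kHz

Frequencies that alias to 11.3 kHz are k·fs ± 11.3 kHz for integer k ≥ 0.
k=0: 11.3 kHz.
k=1: 46.86 kHz, 69.46 kHz.
k=2: 105.02 kHz, 127.62 kHz.
k=3: 163.18 kHz, 185.78 kHz.
k=4: 221.34 kHz, 243.94 kHz.
Within [55.06 kHz, 183.16 kHz]: 69.46 kHz, 105.02 kHz, 127.62 kHz, 163.18 kHz.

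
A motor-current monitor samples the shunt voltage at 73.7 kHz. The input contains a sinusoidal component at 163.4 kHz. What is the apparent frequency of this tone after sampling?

16 kHz

163.4 kHz mod fs = 16 kHz.
16 kHz ≤ fs/2 = 36.85 kHz, appears at 16 kHz.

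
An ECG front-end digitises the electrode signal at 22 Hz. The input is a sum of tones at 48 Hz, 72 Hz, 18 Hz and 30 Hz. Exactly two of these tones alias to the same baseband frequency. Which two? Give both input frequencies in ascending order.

18 Hz, 48 Hz

fs/2 = 11 Hz.
48 Hz mod fs = 4 Hz.
4 Hz ≤ fs/2 = 11 Hz, appears at 4 Hz.
72 Hz mod fs = 6 Hz.
6 Hz ≤ fs/2 = 11 Hz, appears at 6 Hz.
18 Hz > fs/2 = 11 Hz, folds to fs − 18 Hz = 4 Hz.
30 Hz mod fs = 8 Hz.
8 Hz ≤ fs/2 = 11 Hz, appears at 8 Hz.
18 Hz and 48 Hz both map to 4 Hz.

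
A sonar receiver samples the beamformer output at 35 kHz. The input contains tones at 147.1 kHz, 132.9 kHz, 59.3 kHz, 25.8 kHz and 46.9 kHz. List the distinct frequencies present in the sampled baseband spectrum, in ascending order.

fs/2 = 17.5 kHz.
147.1 kHz mod fs = 7.1 kHz.
7.1 kHz ≤ fs/2 = 17.5 kHz, appears at 7.1 kHz.
132.9 kHz mod fs = 27.9 kHz.
27.9 kHz > fs/2 = 17.5 kHz, folds to fs − 27.9 kHz = 7.1 kHz.
59.3 kHz mod fs = 24.3 kHz.
24.3 kHz > fs/2 = 17.5 kHz, folds to fs − 24.3 kHz = 10.7 kHz.
25.8 kHz > fs/2 = 17.5 kHz, folds to fs − 25.8 kHz = 9.2 kHz.
46.9 kHz mod fs = 11.9 kHz.
11.9 kHz ≤ fs/2 = 17.5 kHz, appears at 11.9 kHz.
Distinct values: {7.1 kHz, 9.2 kHz, 10.7 kHz, 11.9 kHz}.

7.1 kHz, 9.2 kHz, 10.7 kHz, 11.9 kHz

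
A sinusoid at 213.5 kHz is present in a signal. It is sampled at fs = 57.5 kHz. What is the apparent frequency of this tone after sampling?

16.5 kHz

213.5 kHz mod fs = 41 kHz.
41 kHz > fs/2 = 28.75 kHz, folds to fs − 41 kHz = 16.5 kHz.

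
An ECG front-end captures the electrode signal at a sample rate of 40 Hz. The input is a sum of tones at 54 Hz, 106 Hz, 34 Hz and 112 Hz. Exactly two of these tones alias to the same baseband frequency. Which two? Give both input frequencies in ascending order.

fs/2 = 20 Hz.
54 Hz mod fs = 14 Hz.
14 Hz ≤ fs/2 = 20 Hz, appears at 14 Hz.
106 Hz mod fs = 26 Hz.
26 Hz > fs/2 = 20 Hz, folds to fs − 26 Hz = 14 Hz.
34 Hz > fs/2 = 20 Hz, folds to fs − 34 Hz = 6 Hz.
112 Hz mod fs = 32 Hz.
32 Hz > fs/2 = 20 Hz, folds to fs − 32 Hz = 8 Hz.
54 Hz and 106 Hz both map to 14 Hz.

54 Hz, 106 Hz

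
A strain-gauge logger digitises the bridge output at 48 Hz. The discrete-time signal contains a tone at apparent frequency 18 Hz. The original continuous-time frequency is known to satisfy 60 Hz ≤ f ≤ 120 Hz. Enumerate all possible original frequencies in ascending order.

66 Hz, 78 Hz, 114 Hz

Frequencies that alias to 18 Hz are k·fs ± 18 Hz for integer k ≥ 0.
k=0: 18 Hz.
k=1: 30 Hz, 66 Hz.
k=2: 78 Hz, 114 Hz.
k=3: 126 Hz, 162 Hz.
Within [60 Hz, 120 Hz]: 66 Hz, 78 Hz, 114 Hz.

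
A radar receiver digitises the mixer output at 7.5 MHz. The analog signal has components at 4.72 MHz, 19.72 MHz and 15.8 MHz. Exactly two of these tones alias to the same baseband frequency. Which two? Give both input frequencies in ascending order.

4.72 MHz, 19.72 MHz

fs/2 = 3.75 MHz.
4.72 MHz > fs/2 = 3.75 MHz, folds to fs − 4.72 MHz = 2.78 MHz.
19.72 MHz mod fs = 4.72 MHz.
4.72 MHz > fs/2 = 3.75 MHz, folds to fs − 4.72 MHz = 2.78 MHz.
15.8 MHz mod fs = 0.8 MHz.
0.8 MHz ≤ fs/2 = 3.75 MHz, appears at 0.8 MHz.
4.72 MHz and 19.72 MHz both map to 2.78 MHz.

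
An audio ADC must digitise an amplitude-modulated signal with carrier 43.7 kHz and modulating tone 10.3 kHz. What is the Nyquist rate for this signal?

AM sidebands sit at fc ± fm = 33.4 kHz and 54 kHz.
Highest-frequency component: 54 kHz.
Nyquist rate = 2 × 54 kHz = 108 kHz.

108 kHz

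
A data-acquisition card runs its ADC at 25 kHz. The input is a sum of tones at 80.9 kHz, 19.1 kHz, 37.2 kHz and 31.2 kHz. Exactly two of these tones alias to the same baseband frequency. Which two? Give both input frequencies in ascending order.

fs/2 = 12.5 kHz.
80.9 kHz mod fs = 5.9 kHz.
5.9 kHz ≤ fs/2 = 12.5 kHz, appears at 5.9 kHz.
19.1 kHz > fs/2 = 12.5 kHz, folds to fs − 19.1 kHz = 5.9 kHz.
37.2 kHz mod fs = 12.2 kHz.
12.2 kHz ≤ fs/2 = 12.5 kHz, appears at 12.2 kHz.
31.2 kHz mod fs = 6.2 kHz.
6.2 kHz ≤ fs/2 = 12.5 kHz, appears at 6.2 kHz.
19.1 kHz and 80.9 kHz both map to 5.9 kHz.

19.1 kHz, 80.9 kHz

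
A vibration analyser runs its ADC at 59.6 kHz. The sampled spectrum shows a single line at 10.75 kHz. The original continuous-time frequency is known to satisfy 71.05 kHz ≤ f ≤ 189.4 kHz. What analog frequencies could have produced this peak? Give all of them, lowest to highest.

Frequencies that alias to 10.75 kHz are k·fs ± 10.75 kHz for integer k ≥ 0.
k=0: 10.75 kHz.
k=1: 48.85 kHz, 70.35 kHz.
k=2: 108.45 kHz, 129.95 kHz.
k=3: 168.05 kHz, 189.55 kHz.
k=4: 227.65 kHz, 249.15 kHz.
Within [71.05 kHz, 189.4 kHz]: 108.45 kHz, 129.95 kHz, 168.05 kHz.

108.45 kHz, 129.95 kHz, 168.05 kHz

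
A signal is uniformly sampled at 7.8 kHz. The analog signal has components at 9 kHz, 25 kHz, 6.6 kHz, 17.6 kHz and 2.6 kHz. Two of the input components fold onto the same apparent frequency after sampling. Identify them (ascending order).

fs/2 = 3.9 kHz.
9 kHz mod fs = 1.2 kHz.
1.2 kHz ≤ fs/2 = 3.9 kHz, appears at 1.2 kHz.
25 kHz mod fs = 1.6 kHz.
1.6 kHz ≤ fs/2 = 3.9 kHz, appears at 1.6 kHz.
6.6 kHz > fs/2 = 3.9 kHz, folds to fs − 6.6 kHz = 1.2 kHz.
17.6 kHz mod fs = 2 kHz.
2 kHz ≤ fs/2 = 3.9 kHz, appears at 2 kHz.
2.6 kHz ≤ fs/2 = 3.9 kHz, passes unchanged.
6.6 kHz and 9 kHz both map to 1.2 kHz.

6.6 kHz, 9 kHz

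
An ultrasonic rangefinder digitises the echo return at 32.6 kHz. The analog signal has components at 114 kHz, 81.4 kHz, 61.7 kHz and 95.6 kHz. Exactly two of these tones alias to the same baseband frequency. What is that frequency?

16.2 kHz

fs/2 = 16.3 kHz.
114 kHz mod fs = 16.2 kHz.
16.2 kHz ≤ fs/2 = 16.3 kHz, appears at 16.2 kHz.
81.4 kHz mod fs = 16.2 kHz.
16.2 kHz ≤ fs/2 = 16.3 kHz, appears at 16.2 kHz.
61.7 kHz mod fs = 29.1 kHz.
29.1 kHz > fs/2 = 16.3 kHz, folds to fs − 29.1 kHz = 3.5 kHz.
95.6 kHz mod fs = 30.4 kHz.
30.4 kHz > fs/2 = 16.3 kHz, folds to fs − 30.4 kHz = 2.2 kHz.
81.4 kHz and 114 kHz both map to 16.2 kHz.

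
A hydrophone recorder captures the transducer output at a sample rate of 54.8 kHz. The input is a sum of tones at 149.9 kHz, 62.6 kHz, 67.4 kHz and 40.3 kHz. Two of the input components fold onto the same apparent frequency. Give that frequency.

14.5 kHz

fs/2 = 27.4 kHz.
149.9 kHz mod fs = 40.3 kHz.
40.3 kHz > fs/2 = 27.4 kHz, folds to fs − 40.3 kHz = 14.5 kHz.
62.6 kHz mod fs = 7.8 kHz.
7.8 kHz ≤ fs/2 = 27.4 kHz, appears at 7.8 kHz.
67.4 kHz mod fs = 12.6 kHz.
12.6 kHz ≤ fs/2 = 27.4 kHz, appears at 12.6 kHz.
40.3 kHz > fs/2 = 27.4 kHz, folds to fs − 40.3 kHz = 14.5 kHz.
40.3 kHz and 149.9 kHz both map to 14.5 kHz.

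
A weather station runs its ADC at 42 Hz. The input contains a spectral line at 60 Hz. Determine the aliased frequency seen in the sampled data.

18 Hz

60 Hz mod fs = 18 Hz.
18 Hz ≤ fs/2 = 21 Hz, appears at 18 Hz.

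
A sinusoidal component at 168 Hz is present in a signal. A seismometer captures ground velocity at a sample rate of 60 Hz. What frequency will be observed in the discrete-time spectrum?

12 Hz

168 Hz mod fs = 48 Hz.
48 Hz > fs/2 = 30 Hz, folds to fs − 48 Hz = 12 Hz.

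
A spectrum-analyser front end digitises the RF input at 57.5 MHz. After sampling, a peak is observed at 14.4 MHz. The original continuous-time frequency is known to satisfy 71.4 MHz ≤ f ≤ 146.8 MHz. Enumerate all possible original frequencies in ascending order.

71.9 MHz, 100.6 MHz, 129.4 MHz

Frequencies that alias to 14.4 MHz are k·fs ± 14.4 MHz for integer k ≥ 0.
k=0: 14.4 MHz.
k=1: 43.1 MHz, 71.9 MHz.
k=2: 100.6 MHz, 129.4 MHz.
k=3: 158.1 MHz, 186.9 MHz.
Within [71.4 MHz, 146.8 MHz]: 71.9 MHz, 100.6 MHz, 129.4 MHz.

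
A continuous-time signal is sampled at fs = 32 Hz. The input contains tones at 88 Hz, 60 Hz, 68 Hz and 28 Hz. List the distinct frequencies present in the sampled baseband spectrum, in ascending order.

4 Hz, 8 Hz

fs/2 = 16 Hz.
88 Hz mod fs = 24 Hz.
24 Hz > fs/2 = 16 Hz, folds to fs − 24 Hz = 8 Hz.
60 Hz mod fs = 28 Hz.
28 Hz > fs/2 = 16 Hz, folds to fs − 28 Hz = 4 Hz.
68 Hz mod fs = 4 Hz.
4 Hz ≤ fs/2 = 16 Hz, appears at 4 Hz.
28 Hz > fs/2 = 16 Hz, folds to fs − 28 Hz = 4 Hz.
Distinct values: {4 Hz, 8 Hz}.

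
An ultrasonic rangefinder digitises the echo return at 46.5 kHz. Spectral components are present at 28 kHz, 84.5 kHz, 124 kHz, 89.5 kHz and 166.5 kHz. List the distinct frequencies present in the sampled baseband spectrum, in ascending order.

3.5 kHz, 8.5 kHz, 15.5 kHz, 18.5 kHz, 19.5 kHz

fs/2 = 23.25 kHz.
28 kHz > fs/2 = 23.25 kHz, folds to fs − 28 kHz = 18.5 kHz.
84.5 kHz mod fs = 38 kHz.
38 kHz > fs/2 = 23.25 kHz, folds to fs − 38 kHz = 8.5 kHz.
124 kHz mod fs = 31 kHz.
31 kHz > fs/2 = 23.25 kHz, folds to fs − 31 kHz = 15.5 kHz.
89.5 kHz mod fs = 43 kHz.
43 kHz > fs/2 = 23.25 kHz, folds to fs − 43 kHz = 3.5 kHz.
166.5 kHz mod fs = 27 kHz.
27 kHz > fs/2 = 23.25 kHz, folds to fs − 27 kHz = 19.5 kHz.
Distinct values: {3.5 kHz, 8.5 kHz, 15.5 kHz, 18.5 kHz, 19.5 kHz}.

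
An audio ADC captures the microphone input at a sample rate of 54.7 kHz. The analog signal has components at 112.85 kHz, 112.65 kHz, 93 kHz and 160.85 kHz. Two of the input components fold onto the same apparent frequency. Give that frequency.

3.25 kHz

fs/2 = 27.35 kHz.
112.85 kHz mod fs = 3.45 kHz.
3.45 kHz ≤ fs/2 = 27.35 kHz, appears at 3.45 kHz.
112.65 kHz mod fs = 3.25 kHz.
3.25 kHz ≤ fs/2 = 27.35 kHz, appears at 3.25 kHz.
93 kHz mod fs = 38.3 kHz.
38.3 kHz > fs/2 = 27.35 kHz, folds to fs − 38.3 kHz = 16.4 kHz.
160.85 kHz mod fs = 51.45 kHz.
51.45 kHz > fs/2 = 27.35 kHz, folds to fs − 51.45 kHz = 3.25 kHz.
112.65 kHz and 160.85 kHz both map to 3.25 kHz.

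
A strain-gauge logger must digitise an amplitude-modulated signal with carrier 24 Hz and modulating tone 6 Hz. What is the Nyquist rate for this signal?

AM sidebands sit at fc ± fm = 18 Hz and 30 Hz.
Highest-frequency component: 30 Hz.
Nyquist rate = 2 × 30 Hz = 60 Hz.

60 Hz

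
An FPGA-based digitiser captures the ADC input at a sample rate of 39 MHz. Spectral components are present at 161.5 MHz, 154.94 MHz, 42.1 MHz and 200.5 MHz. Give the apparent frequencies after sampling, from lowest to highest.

fs/2 = 19.5 MHz.
161.5 MHz mod fs = 5.5 MHz.
5.5 MHz ≤ fs/2 = 19.5 MHz, appears at 5.5 MHz.
154.94 MHz mod fs = 37.94 MHz.
37.94 MHz > fs/2 = 19.5 MHz, folds to fs − 37.94 MHz = 1.06 MHz.
42.1 MHz mod fs = 3.1 MHz.
3.1 MHz ≤ fs/2 = 19.5 MHz, appears at 3.1 MHz.
200.5 MHz mod fs = 5.5 MHz.
5.5 MHz ≤ fs/2 = 19.5 MHz, appears at 5.5 MHz.
Distinct values: {1.06 MHz, 3.1 MHz, 5.5 MHz}.

1.06 MHz, 3.1 MHz, 5.5 MHz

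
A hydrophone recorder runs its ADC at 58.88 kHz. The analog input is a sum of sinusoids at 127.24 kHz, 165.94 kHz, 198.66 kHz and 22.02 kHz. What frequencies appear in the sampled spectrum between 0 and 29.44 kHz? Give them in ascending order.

fs/2 = 29.44 kHz.
127.24 kHz mod fs = 9.48 kHz.
9.48 kHz ≤ fs/2 = 29.44 kHz, appears at 9.48 kHz.
165.94 kHz mod fs = 48.18 kHz.
48.18 kHz > fs/2 = 29.44 kHz, folds to fs − 48.18 kHz = 10.7 kHz.
198.66 kHz mod fs = 22.02 kHz.
22.02 kHz ≤ fs/2 = 29.44 kHz, appears at 22.02 kHz.
22.02 kHz ≤ fs/2 = 29.44 kHz, passes unchanged.
Distinct values: {9.48 kHz, 10.7 kHz, 22.02 kHz}.

9.48 kHz, 10.7 kHz, 22.02 kHz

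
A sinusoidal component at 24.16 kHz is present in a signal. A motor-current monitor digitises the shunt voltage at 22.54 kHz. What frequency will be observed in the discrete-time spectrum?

24.16 kHz mod fs = 1.62 kHz.
1.62 kHz ≤ fs/2 = 11.27 kHz, appears at 1.62 kHz.

1.62 kHz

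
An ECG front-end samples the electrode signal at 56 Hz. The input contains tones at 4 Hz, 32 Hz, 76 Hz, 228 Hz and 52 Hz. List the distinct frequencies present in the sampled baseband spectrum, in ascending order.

4 Hz, 20 Hz, 24 Hz

fs/2 = 28 Hz.
4 Hz ≤ fs/2 = 28 Hz, passes unchanged.
32 Hz > fs/2 = 28 Hz, folds to fs − 32 Hz = 24 Hz.
76 Hz mod fs = 20 Hz.
20 Hz ≤ fs/2 = 28 Hz, appears at 20 Hz.
228 Hz mod fs = 4 Hz.
4 Hz ≤ fs/2 = 28 Hz, appears at 4 Hz.
52 Hz > fs/2 = 28 Hz, folds to fs − 52 Hz = 4 Hz.
Distinct values: {4 Hz, 20 Hz, 24 Hz}.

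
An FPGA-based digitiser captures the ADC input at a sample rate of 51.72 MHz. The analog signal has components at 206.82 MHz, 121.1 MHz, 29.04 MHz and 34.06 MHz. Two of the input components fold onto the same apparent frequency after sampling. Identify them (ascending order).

34.06 MHz, 121.1 MHz

fs/2 = 25.86 MHz.
206.82 MHz mod fs = 51.66 MHz.
51.66 MHz > fs/2 = 25.86 MHz, folds to fs − 51.66 MHz = 0.06 MHz.
121.1 MHz mod fs = 17.66 MHz.
17.66 MHz ≤ fs/2 = 25.86 MHz, appears at 17.66 MHz.
29.04 MHz > fs/2 = 25.86 MHz, folds to fs − 29.04 MHz = 22.68 MHz.
34.06 MHz > fs/2 = 25.86 MHz, folds to fs − 34.06 MHz = 17.66 MHz.
34.06 MHz and 121.1 MHz both map to 17.66 MHz.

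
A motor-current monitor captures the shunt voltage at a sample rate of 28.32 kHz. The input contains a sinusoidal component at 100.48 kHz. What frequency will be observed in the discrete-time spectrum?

100.48 kHz mod fs = 15.52 kHz.
15.52 kHz > fs/2 = 14.16 kHz, folds to fs − 15.52 kHz = 12.8 kHz.

12.8 kHz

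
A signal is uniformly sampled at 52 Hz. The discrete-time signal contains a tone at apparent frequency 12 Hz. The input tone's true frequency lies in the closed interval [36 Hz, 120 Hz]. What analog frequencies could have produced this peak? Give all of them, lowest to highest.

40 Hz, 64 Hz, 92 Hz, 116 Hz

Frequencies that alias to 12 Hz are k·fs ± 12 Hz for integer k ≥ 0.
k=0: 12 Hz.
k=1: 40 Hz, 64 Hz.
k=2: 92 Hz, 116 Hz.
k=3: 144 Hz, 168 Hz.
Within [36 Hz, 120 Hz]: 40 Hz, 64 Hz, 92 Hz, 116 Hz.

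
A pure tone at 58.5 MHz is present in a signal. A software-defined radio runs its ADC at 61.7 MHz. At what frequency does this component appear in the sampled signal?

58.5 MHz > fs/2 = 30.85 MHz, folds to fs − 58.5 MHz = 3.2 MHz.

3.2 MHz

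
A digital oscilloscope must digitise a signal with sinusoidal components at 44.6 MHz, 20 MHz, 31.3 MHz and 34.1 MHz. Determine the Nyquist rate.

Highest-frequency component: 44.6 MHz.
Nyquist rate = 2 × 44.6 MHz = 89.2 MHz.

89.2 MHz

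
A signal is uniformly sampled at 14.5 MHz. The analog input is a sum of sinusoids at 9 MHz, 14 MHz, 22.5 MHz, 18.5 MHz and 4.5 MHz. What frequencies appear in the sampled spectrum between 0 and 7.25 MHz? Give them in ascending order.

0.5 MHz, 4 MHz, 4.5 MHz, 5.5 MHz, 6.5 MHz

fs/2 = 7.25 MHz.
9 MHz > fs/2 = 7.25 MHz, folds to fs − 9 MHz = 5.5 MHz.
14 MHz > fs/2 = 7.25 MHz, folds to fs − 14 MHz = 0.5 MHz.
22.5 MHz mod fs = 8 MHz.
8 MHz > fs/2 = 7.25 MHz, folds to fs − 8 MHz = 6.5 MHz.
18.5 MHz mod fs = 4 MHz.
4 MHz ≤ fs/2 = 7.25 MHz, appears at 4 MHz.
4.5 MHz ≤ fs/2 = 7.25 MHz, passes unchanged.
Distinct values: {0.5 MHz, 4 MHz, 4.5 MHz, 5.5 MHz, 6.5 MHz}.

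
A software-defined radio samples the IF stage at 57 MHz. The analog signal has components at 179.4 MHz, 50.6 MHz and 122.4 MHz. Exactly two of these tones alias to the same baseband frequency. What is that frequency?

8.4 MHz

fs/2 = 28.5 MHz.
179.4 MHz mod fs = 8.4 MHz.
8.4 MHz ≤ fs/2 = 28.5 MHz, appears at 8.4 MHz.
50.6 MHz > fs/2 = 28.5 MHz, folds to fs − 50.6 MHz = 6.4 MHz.
122.4 MHz mod fs = 8.4 MHz.
8.4 MHz ≤ fs/2 = 28.5 MHz, appears at 8.4 MHz.
122.4 MHz and 179.4 MHz both map to 8.4 MHz.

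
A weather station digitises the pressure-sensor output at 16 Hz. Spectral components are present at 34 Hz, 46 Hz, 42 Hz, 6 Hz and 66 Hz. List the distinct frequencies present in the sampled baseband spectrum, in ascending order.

fs/2 = 8 Hz.
34 Hz mod fs = 2 Hz.
2 Hz ≤ fs/2 = 8 Hz, appears at 2 Hz.
46 Hz mod fs = 14 Hz.
14 Hz > fs/2 = 8 Hz, folds to fs − 14 Hz = 2 Hz.
42 Hz mod fs = 10 Hz.
10 Hz > fs/2 = 8 Hz, folds to fs − 10 Hz = 6 Hz.
6 Hz ≤ fs/2 = 8 Hz, passes unchanged.
66 Hz mod fs = 2 Hz.
2 Hz ≤ fs/2 = 8 Hz, appears at 2 Hz.
Distinct values: {2 Hz, 6 Hz}.

2 Hz, 6 Hz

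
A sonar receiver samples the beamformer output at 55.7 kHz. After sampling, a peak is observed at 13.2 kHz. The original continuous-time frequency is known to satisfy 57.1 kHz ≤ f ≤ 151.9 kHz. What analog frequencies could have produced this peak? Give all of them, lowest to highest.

68.9 kHz, 98.2 kHz, 124.6 kHz

Frequencies that alias to 13.2 kHz are k·fs ± 13.2 kHz for integer k ≥ 0.
k=0: 13.2 kHz.
k=1: 42.5 kHz, 68.9 kHz.
k=2: 98.2 kHz, 124.6 kHz.
k=3: 153.9 kHz, 180.3 kHz.
Within [57.1 kHz, 151.9 kHz]: 68.9 kHz, 98.2 kHz, 124.6 kHz.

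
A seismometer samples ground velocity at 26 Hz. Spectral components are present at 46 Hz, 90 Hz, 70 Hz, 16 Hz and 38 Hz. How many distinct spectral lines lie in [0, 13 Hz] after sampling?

fs/2 = 13 Hz.
46 Hz mod fs = 20 Hz.
20 Hz > fs/2 = 13 Hz, folds to fs − 20 Hz = 6 Hz.
90 Hz mod fs = 12 Hz.
12 Hz ≤ fs/2 = 13 Hz, appears at 12 Hz.
70 Hz mod fs = 18 Hz.
18 Hz > fs/2 = 13 Hz, folds to fs − 18 Hz = 8 Hz.
16 Hz > fs/2 = 13 Hz, folds to fs − 16 Hz = 10 Hz.
38 Hz mod fs = 12 Hz.
12 Hz ≤ fs/2 = 13 Hz, appears at 12 Hz.
Distinct values: {6 Hz, 8 Hz, 10 Hz, 12 Hz} → 4.

4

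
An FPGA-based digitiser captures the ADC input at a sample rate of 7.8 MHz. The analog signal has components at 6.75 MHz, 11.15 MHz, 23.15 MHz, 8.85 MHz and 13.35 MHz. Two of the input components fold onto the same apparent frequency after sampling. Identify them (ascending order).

fs/2 = 3.9 MHz.
6.75 MHz > fs/2 = 3.9 MHz, folds to fs − 6.75 MHz = 1.05 MHz.
11.15 MHz mod fs = 3.35 MHz.
3.35 MHz ≤ fs/2 = 3.9 MHz, appears at 3.35 MHz.
23.15 MHz mod fs = 7.55 MHz.
7.55 MHz > fs/2 = 3.9 MHz, folds to fs − 7.55 MHz = 0.25 MHz.
8.85 MHz mod fs = 1.05 MHz.
1.05 MHz ≤ fs/2 = 3.9 MHz, appears at 1.05 MHz.
13.35 MHz mod fs = 5.55 MHz.
5.55 MHz > fs/2 = 3.9 MHz, folds to fs − 5.55 MHz = 2.25 MHz.
6.75 MHz and 8.85 MHz both map to 1.05 MHz.

6.75 MHz, 8.85 MHz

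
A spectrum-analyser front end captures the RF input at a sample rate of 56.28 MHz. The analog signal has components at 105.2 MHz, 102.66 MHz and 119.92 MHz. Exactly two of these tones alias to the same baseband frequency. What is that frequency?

fs/2 = 28.14 MHz.
105.2 MHz mod fs = 48.92 MHz.
48.92 MHz > fs/2 = 28.14 MHz, folds to fs − 48.92 MHz = 7.36 MHz.
102.66 MHz mod fs = 46.38 MHz.
46.38 MHz > fs/2 = 28.14 MHz, folds to fs − 46.38 MHz = 9.9 MHz.
119.92 MHz mod fs = 7.36 MHz.
7.36 MHz ≤ fs/2 = 28.14 MHz, appears at 7.36 MHz.
105.2 MHz and 119.92 MHz both map to 7.36 MHz.

7.36 MHz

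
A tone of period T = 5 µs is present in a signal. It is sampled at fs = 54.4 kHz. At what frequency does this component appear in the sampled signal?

T = 5 µs → f = 1/T = 200 kHz.
200 kHz mod fs = 36.8 kHz.
36.8 kHz > fs/2 = 27.2 kHz, folds to fs − 36.8 kHz = 17.6 kHz.

17.6 kHz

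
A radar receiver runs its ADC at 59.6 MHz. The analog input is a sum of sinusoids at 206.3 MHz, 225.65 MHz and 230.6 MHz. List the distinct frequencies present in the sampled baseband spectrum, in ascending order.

fs/2 = 29.8 MHz.
206.3 MHz mod fs = 27.5 MHz.
27.5 MHz ≤ fs/2 = 29.8 MHz, appears at 27.5 MHz.
225.65 MHz mod fs = 46.85 MHz.
46.85 MHz > fs/2 = 29.8 MHz, folds to fs − 46.85 MHz = 12.75 MHz.
230.6 MHz mod fs = 51.8 MHz.
51.8 MHz > fs/2 = 29.8 MHz, folds to fs − 51.8 MHz = 7.8 MHz.
Distinct values: {7.8 MHz, 12.75 MHz, 27.5 MHz}.

7.8 MHz, 12.75 MHz, 27.5 MHz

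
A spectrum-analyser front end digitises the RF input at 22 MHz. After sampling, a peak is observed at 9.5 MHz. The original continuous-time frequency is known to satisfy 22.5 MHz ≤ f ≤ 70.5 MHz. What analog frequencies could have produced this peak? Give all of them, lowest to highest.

Frequencies that alias to 9.5 MHz are k·fs ± 9.5 MHz for integer k ≥ 0.
k=0: 9.5 MHz.
k=1: 12.5 MHz, 31.5 MHz.
k=2: 34.5 MHz, 53.5 MHz.
k=3: 56.5 MHz, 75.5 MHz.
k=4: 78.5 MHz, 97.5 MHz.
Within [22.5 MHz, 70.5 MHz]: 31.5 MHz, 34.5 MHz, 53.5 MHz, 56.5 MHz.

31.5 MHz, 34.5 MHz, 53.5 MHz, 56.5 MHz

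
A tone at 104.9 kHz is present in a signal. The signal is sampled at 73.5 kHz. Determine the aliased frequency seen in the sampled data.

104.9 kHz mod fs = 31.4 kHz.
31.4 kHz ≤ fs/2 = 36.75 kHz, appears at 31.4 kHz.

31.4 kHz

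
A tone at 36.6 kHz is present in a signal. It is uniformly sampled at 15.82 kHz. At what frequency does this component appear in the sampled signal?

4.96 kHz

36.6 kHz mod fs = 4.96 kHz.
4.96 kHz ≤ fs/2 = 7.91 kHz, appears at 4.96 kHz.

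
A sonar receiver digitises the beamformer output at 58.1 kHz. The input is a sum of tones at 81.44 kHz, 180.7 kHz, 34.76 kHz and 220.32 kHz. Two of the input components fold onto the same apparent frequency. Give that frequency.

fs/2 = 29.05 kHz.
81.44 kHz mod fs = 23.34 kHz.
23.34 kHz ≤ fs/2 = 29.05 kHz, appears at 23.34 kHz.
180.7 kHz mod fs = 6.4 kHz.
6.4 kHz ≤ fs/2 = 29.05 kHz, appears at 6.4 kHz.
34.76 kHz > fs/2 = 29.05 kHz, folds to fs − 34.76 kHz = 23.34 kHz.
220.32 kHz mod fs = 46.02 kHz.
46.02 kHz > fs/2 = 29.05 kHz, folds to fs − 46.02 kHz = 12.08 kHz.
34.76 kHz and 81.44 kHz both map to 23.34 kHz.

23.34 kHz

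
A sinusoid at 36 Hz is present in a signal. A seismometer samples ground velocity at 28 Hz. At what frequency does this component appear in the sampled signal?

8 Hz

36 Hz mod fs = 8 Hz.
8 Hz ≤ fs/2 = 14 Hz, appears at 8 Hz.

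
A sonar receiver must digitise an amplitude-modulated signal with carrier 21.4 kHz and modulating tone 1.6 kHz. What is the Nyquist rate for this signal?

AM sidebands sit at fc ± fm = 19.8 kHz and 23 kHz.
Highest-frequency component: 23 kHz.
Nyquist rate = 2 × 23 kHz = 46 kHz.

46 kHz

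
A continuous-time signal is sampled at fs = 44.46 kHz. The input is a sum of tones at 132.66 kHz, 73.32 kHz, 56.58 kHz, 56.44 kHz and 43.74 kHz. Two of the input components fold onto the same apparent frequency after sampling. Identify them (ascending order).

43.74 kHz, 132.66 kHz

fs/2 = 22.23 kHz.
132.66 kHz mod fs = 43.74 kHz.
43.74 kHz > fs/2 = 22.23 kHz, folds to fs − 43.74 kHz = 0.72 kHz.
73.32 kHz mod fs = 28.86 kHz.
28.86 kHz > fs/2 = 22.23 kHz, folds to fs − 28.86 kHz = 15.6 kHz.
56.58 kHz mod fs = 12.12 kHz.
12.12 kHz ≤ fs/2 = 22.23 kHz, appears at 12.12 kHz.
56.44 kHz mod fs = 11.98 kHz.
11.98 kHz ≤ fs/2 = 22.23 kHz, appears at 11.98 kHz.
43.74 kHz > fs/2 = 22.23 kHz, folds to fs − 43.74 kHz = 0.72 kHz.
43.74 kHz and 132.66 kHz both map to 0.72 kHz.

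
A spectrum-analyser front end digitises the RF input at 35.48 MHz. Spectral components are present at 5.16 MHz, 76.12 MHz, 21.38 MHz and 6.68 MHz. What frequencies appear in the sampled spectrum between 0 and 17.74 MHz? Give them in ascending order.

5.16 MHz, 6.68 MHz, 14.1 MHz

fs/2 = 17.74 MHz.
5.16 MHz ≤ fs/2 = 17.74 MHz, passes unchanged.
76.12 MHz mod fs = 5.16 MHz.
5.16 MHz ≤ fs/2 = 17.74 MHz, appears at 5.16 MHz.
21.38 MHz > fs/2 = 17.74 MHz, folds to fs − 21.38 MHz = 14.1 MHz.
6.68 MHz ≤ fs/2 = 17.74 MHz, passes unchanged.
Distinct values: {5.16 MHz, 6.68 MHz, 14.1 MHz}.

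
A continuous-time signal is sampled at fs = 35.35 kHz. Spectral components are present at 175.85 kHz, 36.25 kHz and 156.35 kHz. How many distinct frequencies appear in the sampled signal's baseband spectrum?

fs/2 = 17.675 kHz.
175.85 kHz mod fs = 34.45 kHz.
34.45 kHz > fs/2 = 17.675 kHz, folds to fs − 34.45 kHz = 0.9 kHz.
36.25 kHz mod fs = 0.9 kHz.
0.9 kHz ≤ fs/2 = 17.675 kHz, appears at 0.9 kHz.
156.35 kHz mod fs = 14.95 kHz.
14.95 kHz ≤ fs/2 = 17.675 kHz, appears at 14.95 kHz.
Distinct values: {0.9 kHz, 14.95 kHz} → 2.

2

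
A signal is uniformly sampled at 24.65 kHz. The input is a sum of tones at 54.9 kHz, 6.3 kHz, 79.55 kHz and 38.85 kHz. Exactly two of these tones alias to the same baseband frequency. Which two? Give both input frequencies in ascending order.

54.9 kHz, 79.55 kHz

fs/2 = 12.325 kHz.
54.9 kHz mod fs = 5.6 kHz.
5.6 kHz ≤ fs/2 = 12.325 kHz, appears at 5.6 kHz.
6.3 kHz ≤ fs/2 = 12.325 kHz, passes unchanged.
79.55 kHz mod fs = 5.6 kHz.
5.6 kHz ≤ fs/2 = 12.325 kHz, appears at 5.6 kHz.
38.85 kHz mod fs = 14.2 kHz.
14.2 kHz > fs/2 = 12.325 kHz, folds to fs − 14.2 kHz = 10.45 kHz.
54.9 kHz and 79.55 kHz both map to 5.6 kHz.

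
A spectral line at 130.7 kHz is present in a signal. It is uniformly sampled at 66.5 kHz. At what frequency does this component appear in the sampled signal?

2.3 kHz

130.7 kHz mod fs = 64.2 kHz.
64.2 kHz > fs/2 = 33.25 kHz, folds to fs − 64.2 kHz = 2.3 kHz.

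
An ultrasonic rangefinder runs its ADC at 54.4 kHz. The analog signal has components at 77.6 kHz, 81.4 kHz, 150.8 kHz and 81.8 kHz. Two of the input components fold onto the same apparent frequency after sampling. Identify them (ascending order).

81.4 kHz, 81.8 kHz

fs/2 = 27.2 kHz.
77.6 kHz mod fs = 23.2 kHz.
23.2 kHz ≤ fs/2 = 27.2 kHz, appears at 23.2 kHz.
81.4 kHz mod fs = 27 kHz.
27 kHz ≤ fs/2 = 27.2 kHz, appears at 27 kHz.
150.8 kHz mod fs = 42 kHz.
42 kHz > fs/2 = 27.2 kHz, folds to fs − 42 kHz = 12.4 kHz.
81.8 kHz mod fs = 27.4 kHz.
27.4 kHz > fs/2 = 27.2 kHz, folds to fs − 27.4 kHz = 27 kHz.
81.4 kHz and 81.8 kHz both map to 27 kHz.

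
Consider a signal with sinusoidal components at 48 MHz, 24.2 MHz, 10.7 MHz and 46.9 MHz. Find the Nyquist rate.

Highest-frequency component: 48 MHz.
Nyquist rate = 2 × 48 MHz = 96 MHz.

96 MHz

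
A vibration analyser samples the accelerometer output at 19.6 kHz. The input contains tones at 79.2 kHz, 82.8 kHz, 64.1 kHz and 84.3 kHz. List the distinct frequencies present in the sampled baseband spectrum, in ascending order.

fs/2 = 9.8 kHz.
79.2 kHz mod fs = 0.8 kHz.
0.8 kHz ≤ fs/2 = 9.8 kHz, appears at 0.8 kHz.
82.8 kHz mod fs = 4.4 kHz.
4.4 kHz ≤ fs/2 = 9.8 kHz, appears at 4.4 kHz.
64.1 kHz mod fs = 5.3 kHz.
5.3 kHz ≤ fs/2 = 9.8 kHz, appears at 5.3 kHz.
84.3 kHz mod fs = 5.9 kHz.
5.9 kHz ≤ fs/2 = 9.8 kHz, appears at 5.9 kHz.
Distinct values: {0.8 kHz, 4.4 kHz, 5.3 kHz, 5.9 kHz}.

0.8 kHz, 4.4 kHz, 5.3 kHz, 5.9 kHz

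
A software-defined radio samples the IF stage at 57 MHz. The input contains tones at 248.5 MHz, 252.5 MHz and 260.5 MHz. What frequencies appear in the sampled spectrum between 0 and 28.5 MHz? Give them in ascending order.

fs/2 = 28.5 MHz.
248.5 MHz mod fs = 20.5 MHz.
20.5 MHz ≤ fs/2 = 28.5 MHz, appears at 20.5 MHz.
252.5 MHz mod fs = 24.5 MHz.
24.5 MHz ≤ fs/2 = 28.5 MHz, appears at 24.5 MHz.
260.5 MHz mod fs = 32.5 MHz.
32.5 MHz > fs/2 = 28.5 MHz, folds to fs − 32.5 MHz = 24.5 MHz.
Distinct values: {20.5 MHz, 24.5 MHz}.

20.5 MHz, 24.5 MHz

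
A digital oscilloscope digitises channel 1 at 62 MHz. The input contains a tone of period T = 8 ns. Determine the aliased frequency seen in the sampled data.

T = 8 ns → f = 1/T = 125 MHz.
125 MHz mod fs = 1 MHz.
1 MHz ≤ fs/2 = 31 MHz, appears at 1 MHz.

1 MHz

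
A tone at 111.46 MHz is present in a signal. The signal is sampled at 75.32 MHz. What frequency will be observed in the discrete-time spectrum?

36.14 MHz

111.46 MHz mod fs = 36.14 MHz.
36.14 MHz ≤ fs/2 = 37.66 MHz, appears at 36.14 MHz.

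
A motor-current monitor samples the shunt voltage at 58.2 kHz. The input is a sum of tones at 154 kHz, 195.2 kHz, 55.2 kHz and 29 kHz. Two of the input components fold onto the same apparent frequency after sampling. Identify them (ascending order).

fs/2 = 29.1 kHz.
154 kHz mod fs = 37.6 kHz.
37.6 kHz > fs/2 = 29.1 kHz, folds to fs − 37.6 kHz = 20.6 kHz.
195.2 kHz mod fs = 20.6 kHz.
20.6 kHz ≤ fs/2 = 29.1 kHz, appears at 20.6 kHz.
55.2 kHz > fs/2 = 29.1 kHz, folds to fs − 55.2 kHz = 3 kHz.
29 kHz ≤ fs/2 = 29.1 kHz, passes unchanged.
154 kHz and 195.2 kHz both map to 20.6 kHz.

154 kHz, 195.2 kHz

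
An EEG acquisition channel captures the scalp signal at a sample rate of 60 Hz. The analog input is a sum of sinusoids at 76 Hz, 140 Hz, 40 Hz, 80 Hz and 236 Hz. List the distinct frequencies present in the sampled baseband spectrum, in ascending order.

4 Hz, 16 Hz, 20 Hz

fs/2 = 30 Hz.
76 Hz mod fs = 16 Hz.
16 Hz ≤ fs/2 = 30 Hz, appears at 16 Hz.
140 Hz mod fs = 20 Hz.
20 Hz ≤ fs/2 = 30 Hz, appears at 20 Hz.
40 Hz > fs/2 = 30 Hz, folds to fs − 40 Hz = 20 Hz.
80 Hz mod fs = 20 Hz.
20 Hz ≤ fs/2 = 30 Hz, appears at 20 Hz.
236 Hz mod fs = 56 Hz.
56 Hz > fs/2 = 30 Hz, folds to fs − 56 Hz = 4 Hz.
Distinct values: {4 Hz, 16 Hz, 20 Hz}.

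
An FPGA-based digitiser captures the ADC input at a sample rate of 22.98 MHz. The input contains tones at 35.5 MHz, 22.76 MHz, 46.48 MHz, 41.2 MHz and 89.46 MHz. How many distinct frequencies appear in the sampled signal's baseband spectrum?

fs/2 = 11.49 MHz.
35.5 MHz mod fs = 12.52 MHz.
12.52 MHz > fs/2 = 11.49 MHz, folds to fs − 12.52 MHz = 10.46 MHz.
22.76 MHz > fs/2 = 11.49 MHz, folds to fs − 22.76 MHz = 0.22 MHz.
46.48 MHz mod fs = 0.52 MHz.
0.52 MHz ≤ fs/2 = 11.49 MHz, appears at 0.52 MHz.
41.2 MHz mod fs = 18.22 MHz.
18.22 MHz > fs/2 = 11.49 MHz, folds to fs − 18.22 MHz = 4.76 MHz.
89.46 MHz mod fs = 20.52 MHz.
20.52 MHz > fs/2 = 11.49 MHz, folds to fs − 20.52 MHz = 2.46 MHz.
Distinct values: {0.22 MHz, 0.52 MHz, 2.46 MHz, 4.76 MHz, 10.46 MHz} → 5.

5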